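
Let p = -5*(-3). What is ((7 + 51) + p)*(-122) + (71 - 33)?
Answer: -8868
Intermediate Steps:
p = 15
((7 + 51) + p)*(-122) + (71 - 33) = ((7 + 51) + 15)*(-122) + (71 - 33) = (58 + 15)*(-122) + 38 = 73*(-122) + 38 = -8906 + 38 = -8868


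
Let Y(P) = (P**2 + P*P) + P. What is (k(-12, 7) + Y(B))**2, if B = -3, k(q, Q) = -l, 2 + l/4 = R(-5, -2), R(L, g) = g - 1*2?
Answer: 1521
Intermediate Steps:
R(L, g) = -2 + g (R(L, g) = g - 2 = -2 + g)
l = -24 (l = -8 + 4*(-2 - 2) = -8 + 4*(-4) = -8 - 16 = -24)
k(q, Q) = 24 (k(q, Q) = -1*(-24) = 24)
Y(P) = P + 2*P**2 (Y(P) = (P**2 + P**2) + P = 2*P**2 + P = P + 2*P**2)
(k(-12, 7) + Y(B))**2 = (24 - 3*(1 + 2*(-3)))**2 = (24 - 3*(1 - 6))**2 = (24 - 3*(-5))**2 = (24 + 15)**2 = 39**2 = 1521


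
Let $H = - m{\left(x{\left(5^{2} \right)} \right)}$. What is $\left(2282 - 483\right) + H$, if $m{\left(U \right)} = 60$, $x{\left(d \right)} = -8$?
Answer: $1739$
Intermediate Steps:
$H = -60$ ($H = \left(-1\right) 60 = -60$)
$\left(2282 - 483\right) + H = \left(2282 - 483\right) - 60 = 1799 - 60 = 1739$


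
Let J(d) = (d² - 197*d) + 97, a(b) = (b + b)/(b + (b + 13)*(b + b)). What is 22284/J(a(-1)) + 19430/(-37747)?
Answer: 524734706530/1916754913 ≈ 273.76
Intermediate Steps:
a(b) = 2*b/(b + 2*b*(13 + b)) (a(b) = (2*b)/(b + (13 + b)*(2*b)) = (2*b)/(b + 2*b*(13 + b)) = 2*b/(b + 2*b*(13 + b)))
J(d) = 97 + d² - 197*d
22284/J(a(-1)) + 19430/(-37747) = 22284/(97 + (2/(27 + 2*(-1)))² - 394/(27 + 2*(-1))) + 19430/(-37747) = 22284/(97 + (2/(27 - 2))² - 394/(27 - 2)) + 19430*(-1/37747) = 22284/(97 + (2/25)² - 394/25) - 19430/37747 = 22284/(97 + (2*(1/25))² - 394/25) - 19430/37747 = 22284/(97 + (2/25)² - 197*2/25) - 19430/37747 = 22284/(97 + 4/625 - 394/25) - 19430/37747 = 22284/(50779/625) - 19430/37747 = 22284*(625/50779) - 19430/37747 = 13927500/50779 - 19430/37747 = 524734706530/1916754913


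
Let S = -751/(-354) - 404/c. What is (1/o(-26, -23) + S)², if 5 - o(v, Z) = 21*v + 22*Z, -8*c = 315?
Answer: 4830276549036481/31502064528900 ≈ 153.33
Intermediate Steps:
c = -315/8 (c = -⅛*315 = -315/8 ≈ -39.375)
o(v, Z) = 5 - 22*Z - 21*v (o(v, Z) = 5 - (21*v + 22*Z) = 5 + (-22*Z - 21*v) = 5 - 22*Z - 21*v)
S = 460231/37170 (S = -751/(-354) - 404/(-315/8) = -751*(-1/354) - 404*(-8/315) = 751/354 + 3232/315 = 460231/37170 ≈ 12.382)
(1/o(-26, -23) + S)² = (1/(5 - 22*(-23) - 21*(-26)) + 460231/37170)² = (1/(5 + 506 + 546) + 460231/37170)² = (1/1057 + 460231/37170)² = (69500191/5612670)² = 4830276549036481/31502064528900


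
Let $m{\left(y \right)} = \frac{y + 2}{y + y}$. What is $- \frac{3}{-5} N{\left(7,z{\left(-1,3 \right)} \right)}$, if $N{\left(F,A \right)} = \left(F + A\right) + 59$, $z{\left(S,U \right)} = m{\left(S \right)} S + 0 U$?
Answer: $\frac{399}{10} \approx 39.9$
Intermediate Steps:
$m{\left(y \right)} = \frac{2 + y}{2 y}$
$z{\left(S,U \right)} = 1 + \frac{S}{2}$ ($z{\left(S,U \right)} = \frac{2 + S}{2 S} S + 0 U = \left(1 + \frac{S}{2}\right) + 0 = 1 + \frac{S}{2}$)
$N{\left(F,A \right)} = 59 + A + F$ ($N{\left(F,A \right)} = \left(A + F\right) + 59 = 59 + A + F$)
$- \frac{3}{-5} N{\left(7,z{\left(-1,3 \right)} \right)} = - \frac{3}{-5} \left(59 + \left(1 + \frac{1}{2} \left(-1\right)\right) + 7\right) = \left(-3\right) \left(- \frac{1}{5}\right) \left(59 + \left(1 - \frac{1}{2}\right) + 7\right) = \frac{3 \left(59 + \frac{1}{2} + 7\right)}{5} = \frac{3}{5} \cdot \frac{133}{2} = \frac{399}{10}$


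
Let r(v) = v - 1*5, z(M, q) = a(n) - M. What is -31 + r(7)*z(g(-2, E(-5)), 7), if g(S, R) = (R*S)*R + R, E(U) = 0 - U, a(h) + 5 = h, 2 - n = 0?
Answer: 53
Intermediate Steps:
n = 2 (n = 2 - 1*0 = 2 + 0 = 2)
a(h) = -5 + h
E(U) = -U
g(S, R) = R + S*R² (g(S, R) = S*R² + R = R + S*R²)
z(M, q) = -3 - M (z(M, q) = (-5 + 2) - M = -3 - M)
r(v) = -5 + v (r(v) = v - 5 = -5 + v)
-31 + r(7)*z(g(-2, E(-5)), 7) = -31 + (-5 + 7)*(-3 - (-1*(-5))*(1 - 1*(-5)*(-2))) = -31 + 2*(-3 - 5*(1 + 5*(-2))) = -31 + 2*(-3 - 5*(1 - 10)) = -31 + 2*(-3 - 5*(-9)) = -31 + 2*(-3 - 1*(-45)) = -31 + 2*(-3 + 45) = -31 + 2*42 = -31 + 84 = 53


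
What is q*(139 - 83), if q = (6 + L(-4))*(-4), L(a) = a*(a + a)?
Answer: -8512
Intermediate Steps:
L(a) = 2*a² (L(a) = a*(2*a) = 2*a²)
q = -152 (q = (6 + 2*(-4)²)*(-4) = (6 + 2*16)*(-4) = (6 + 32)*(-4) = 38*(-4) = -152)
q*(139 - 83) = -152*(139 - 83) = -152*56 = -8512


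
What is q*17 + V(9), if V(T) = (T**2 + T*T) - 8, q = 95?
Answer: 1769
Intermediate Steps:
V(T) = -8 + 2*T**2 (V(T) = (T**2 + T**2) - 8 = 2*T**2 - 8 = -8 + 2*T**2)
q*17 + V(9) = 95*17 + (-8 + 2*9**2) = 1615 + (-8 + 2*81) = 1615 + (-8 + 162) = 1615 + 154 = 1769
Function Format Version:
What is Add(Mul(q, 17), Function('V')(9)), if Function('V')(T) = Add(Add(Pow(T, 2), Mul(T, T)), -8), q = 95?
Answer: 1769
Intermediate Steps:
Function('V')(T) = Add(-8, Mul(2, Pow(T, 2))) (Function('V')(T) = Add(Add(Pow(T, 2), Pow(T, 2)), -8) = Add(Mul(2, Pow(T, 2)), -8) = Add(-8, Mul(2, Pow(T, 2))))
Add(Mul(q, 17), Function('V')(9)) = Add(Mul(95, 17), Add(-8, Mul(2, Pow(9, 2)))) = Add(1615, Add(-8, Mul(2, 81))) = Add(1615, Add(-8, 162)) = Add(1615, 154) = 1769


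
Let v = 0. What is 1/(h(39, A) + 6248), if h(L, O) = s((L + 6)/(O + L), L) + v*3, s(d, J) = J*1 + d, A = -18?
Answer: 7/44024 ≈ 0.00015900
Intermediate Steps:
s(d, J) = J + d
h(L, O) = L + (6 + L)/(L + O) (h(L, O) = (L + (L + 6)/(O + L)) + 0*3 = (L + (6 + L)/(L + O)) + 0 = L + (6 + L)/(L + O))
1/(h(39, A) + 6248) = 1/((6 + 39 + 39*(39 - 18))/(39 - 18) + 6248) = 1/((6 + 39 + 39*21)/21 + 6248) = 1/((6 + 39 + 819)/21 + 6248) = 1/((1/21)*864 + 6248) = 1/(288/7 + 6248) = 1/(44024/7) = 7/44024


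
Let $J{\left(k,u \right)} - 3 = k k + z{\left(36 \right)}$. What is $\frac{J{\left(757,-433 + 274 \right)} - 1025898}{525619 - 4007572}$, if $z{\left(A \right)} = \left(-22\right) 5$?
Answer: $\frac{452956}{3481953} \approx 0.13009$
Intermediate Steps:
$z{\left(A \right)} = -110$
$J{\left(k,u \right)} = -107 + k^{2}$ ($J{\left(k,u \right)} = 3 + \left(k k - 110\right) = 3 + \left(k^{2} - 110\right) = 3 + \left(-110 + k^{2}\right) = -107 + k^{2}$)
$\frac{J{\left(757,-433 + 274 \right)} - 1025898}{525619 - 4007572} = \frac{\left(-107 + 757^{2}\right) - 1025898}{525619 - 4007572} = \frac{\left(-107 + 573049\right) - 1025898}{-3481953} = \left(572942 - 1025898\right) \left(- \frac{1}{3481953}\right) = \left(-452956\right) \left(- \frac{1}{3481953}\right) = \frac{452956}{3481953}$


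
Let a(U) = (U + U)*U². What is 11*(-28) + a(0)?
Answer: -308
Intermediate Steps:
a(U) = 2*U³ (a(U) = (2*U)*U² = 2*U³)
11*(-28) + a(0) = 11*(-28) + 2*0³ = -308 + 2*0 = -308 + 0 = -308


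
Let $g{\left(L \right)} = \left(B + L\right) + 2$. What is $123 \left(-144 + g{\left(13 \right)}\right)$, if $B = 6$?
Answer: $-15129$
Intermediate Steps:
$g{\left(L \right)} = 8 + L$ ($g{\left(L \right)} = \left(6 + L\right) + 2 = 8 + L$)
$123 \left(-144 + g{\left(13 \right)}\right) = 123 \left(-144 + \left(8 + 13\right)\right) = 123 \left(-144 + 21\right) = 123 \left(-123\right) = -15129$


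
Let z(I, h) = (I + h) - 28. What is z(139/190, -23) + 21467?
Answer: 4069179/190 ≈ 21417.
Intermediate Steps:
z(I, h) = -28 + I + h
z(139/190, -23) + 21467 = (-28 + 139/190 - 23) + 21467 = -9551/190 + 21467 = 4069179/190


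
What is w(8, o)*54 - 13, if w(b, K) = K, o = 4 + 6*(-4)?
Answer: -1093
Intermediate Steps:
o = -20 (o = 4 - 24 = -20)
w(8, o)*54 - 13 = -20*54 - 13 = -1080 - 13 = -1093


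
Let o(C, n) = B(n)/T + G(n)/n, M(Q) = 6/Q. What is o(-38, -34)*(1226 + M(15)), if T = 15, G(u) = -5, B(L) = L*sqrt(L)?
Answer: 3066/17 - 69496*I*sqrt(34)/25 ≈ 180.35 - 16209.0*I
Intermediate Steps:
B(L) = L**(3/2)
o(C, n) = -5/n + n**(3/2)/15 (o(C, n) = n**(3/2)/15 - 5/n = -5/n + n**(3/2)/15)
o(-38, -34)*(1226 + M(15)) = ((1/15)*(-75 + (-34)**(5/2))/(-34))*(1226 + 6/15) = ((1/15)*(-1/34)*(-75 + 1156*I*sqrt(34)))*(1226 + 6*(1/15)) = (5/34 - 34*I*sqrt(34)/15)*(1226 + 2/5) = (5/34 - 34*I*sqrt(34)/15)*(6132/5) = 3066/17 - 69496*I*sqrt(34)/25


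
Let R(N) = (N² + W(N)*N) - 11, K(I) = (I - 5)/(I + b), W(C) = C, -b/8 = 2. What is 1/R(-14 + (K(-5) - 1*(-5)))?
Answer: 441/59231 ≈ 0.0074454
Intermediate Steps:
b = -16 (b = -8*2 = -16)
K(I) = (-5 + I)/(-16 + I) (K(I) = (I - 5)/(I - 16) = (-5 + I)/(-16 + I))
R(N) = -11 + 2*N² (R(N) = (N² + N*N) - 11 = (N² + N²) - 11 = 2*N² - 11 = -11 + 2*N²)
1/R(-14 + (K(-5) - 1*(-5))) = 1/(-11 + 2*(-14 + ((-5 - 5)/(-16 - 5) - 1*(-5)))²) = 1/(-11 + 2*(-14 + (-10/(-21) + 5))²) = 1/(-11 + 2*(-14 + (-1/21*(-10) + 5))²) = 1/(-11 + 2*(-14 + (10/21 + 5))²) = 1/(-11 + 2*(-14 + 115/21)²) = 1/(-11 + 2*(-179/21)²) = 1/(-11 + 2*(32041/441)) = 1/(-11 + 64082/441) = 1/(59231/441) = 441/59231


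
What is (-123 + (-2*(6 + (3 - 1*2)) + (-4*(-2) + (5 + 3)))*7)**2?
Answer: 11881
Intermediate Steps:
(-123 + (-2*(6 + (3 - 1*2)) + (-4*(-2) + (5 + 3)))*7)**2 = (-123 + (-2*(6 + (3 - 2)) + (8 + 8))*7)**2 = (-123 + (-2*(6 + 1) + 16)*7)**2 = (-123 + (-2*7 + 16)*7)**2 = (-123 + (-14 + 16)*7)**2 = (-123 + 2*7)**2 = (-123 + 14)**2 = (-109)**2 = 11881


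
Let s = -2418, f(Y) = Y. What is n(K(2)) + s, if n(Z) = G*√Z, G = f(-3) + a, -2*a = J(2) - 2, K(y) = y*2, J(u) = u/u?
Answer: -2423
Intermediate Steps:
J(u) = 1
K(y) = 2*y
a = ½ (a = -(1 - 2)/2 = -½*(-1) = ½ ≈ 0.50000)
G = -5/2 (G = -3 + ½ = -5/2 ≈ -2.5000)
n(Z) = -5*√Z/2
n(K(2)) + s = -5*√(2*2)/2 - 2418 = -5*√4/2 - 2418 = -5/2*2 - 2418 = -5 - 2418 = -2423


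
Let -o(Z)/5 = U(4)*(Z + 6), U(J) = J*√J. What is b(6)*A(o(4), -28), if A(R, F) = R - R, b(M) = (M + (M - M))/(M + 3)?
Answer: 0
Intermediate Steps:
U(J) = J^(3/2)
o(Z) = -240 - 40*Z (o(Z) = -5*4^(3/2)*(Z + 6) = -40*(6 + Z) = -5*(48 + 8*Z) = -240 - 40*Z)
b(M) = M/(3 + M) (b(M) = (M + 0)/(3 + M) = M/(3 + M))
A(R, F) = 0
b(6)*A(o(4), -28) = (6/(3 + 6))*0 = (6/9)*0 = (6*(⅑))*0 = (⅔)*0 = 0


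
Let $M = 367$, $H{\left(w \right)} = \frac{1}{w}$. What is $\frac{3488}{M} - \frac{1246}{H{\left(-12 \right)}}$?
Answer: $\frac{5490872}{367} \approx 14962.0$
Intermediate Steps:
$\frac{3488}{M} - \frac{1246}{H{\left(-12 \right)}} = \frac{3488}{367} - \frac{1246}{\frac{1}{-12}} = 3488 \cdot \frac{1}{367} - \frac{1246}{- \frac{1}{12}} = \frac{3488}{367} - -14952 = \frac{3488}{367} + 14952 = \frac{5490872}{367}$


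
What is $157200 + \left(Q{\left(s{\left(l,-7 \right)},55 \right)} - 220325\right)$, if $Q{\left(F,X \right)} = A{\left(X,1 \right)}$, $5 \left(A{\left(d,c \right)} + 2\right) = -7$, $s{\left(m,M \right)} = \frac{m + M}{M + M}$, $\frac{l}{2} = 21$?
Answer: $- \frac{315642}{5} \approx -63128.0$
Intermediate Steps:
$l = 42$ ($l = 2 \cdot 21 = 42$)
$s{\left(m,M \right)} = \frac{M + m}{2 M}$
$A{\left(d,c \right)} = - \frac{17}{5}$ ($A{\left(d,c \right)} = -2 + \frac{1}{5} \left(-7\right) = -2 - \frac{7}{5} = - \frac{17}{5}$)
$Q{\left(F,X \right)} = - \frac{17}{5}$
$157200 + \left(Q{\left(s{\left(l,-7 \right)},55 \right)} - 220325\right) = 157200 - \frac{1101642}{5} = - \frac{315642}{5}$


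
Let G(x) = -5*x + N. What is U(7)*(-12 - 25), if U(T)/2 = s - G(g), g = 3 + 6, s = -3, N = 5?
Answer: -2738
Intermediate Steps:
g = 9
G(x) = 5 - 5*x (G(x) = -5*x + 5 = 5 - 5*x)
U(T) = 74 (U(T) = 2*(-3 - (5 - 5*9)) = 2*(-3 - (5 - 45)) = 2*(-3 - 1*(-40)) = 2*(-3 + 40) = 2*37 = 74)
U(7)*(-12 - 25) = 74*(-12 - 25) = 74*(-37) = -2738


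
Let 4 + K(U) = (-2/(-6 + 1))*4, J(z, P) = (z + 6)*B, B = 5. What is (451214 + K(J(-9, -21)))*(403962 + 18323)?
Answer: 190539890506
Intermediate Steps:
J(z, P) = 30 + 5*z (J(z, P) = (z + 6)*5 = (6 + z)*5 = 30 + 5*z)
K(U) = -12/5 (K(U) = -4 + (-2/(-6 + 1))*4 = -4 + (-2/(-5))*4 = -4 - ⅕*(-2)*4 = -4 + (⅖)*4 = -4 + 8/5 = -12/5)
(451214 + K(J(-9, -21)))*(403962 + 18323) = (451214 - 12/5)*(403962 + 18323) = (2256058/5)*422285 = 190539890506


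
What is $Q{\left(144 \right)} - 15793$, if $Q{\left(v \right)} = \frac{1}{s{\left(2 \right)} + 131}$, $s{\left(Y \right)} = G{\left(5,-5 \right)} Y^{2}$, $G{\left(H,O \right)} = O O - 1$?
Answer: $- \frac{3585010}{227} \approx -15793.0$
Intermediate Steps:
$G{\left(H,O \right)} = -1 + O^{2}$ ($G{\left(H,O \right)} = O^{2} - 1 = -1 + O^{2}$)
$s{\left(Y \right)} = 24 Y^{2}$ ($s{\left(Y \right)} = \left(-1 + \left(-5\right)^{2}\right) Y^{2} = \left(-1 + 25\right) Y^{2} = 24 Y^{2}$)
$Q{\left(v \right)} = \frac{1}{227}$ ($Q{\left(v \right)} = \frac{1}{24 \cdot 2^{2} + 131} = \frac{1}{24 \cdot 4 + 131} = \frac{1}{96 + 131} = \frac{1}{227}$)
$Q{\left(144 \right)} - 15793 = \frac{1}{227} - 15793 = - \frac{3585010}{227}$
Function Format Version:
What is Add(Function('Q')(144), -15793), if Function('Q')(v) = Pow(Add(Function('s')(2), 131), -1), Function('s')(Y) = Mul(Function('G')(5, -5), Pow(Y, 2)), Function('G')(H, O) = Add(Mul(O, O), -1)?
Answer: Rational(-3585010, 227) ≈ -15793.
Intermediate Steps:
Function('G')(H, O) = Add(-1, Pow(O, 2)) (Function('G')(H, O) = Add(Pow(O, 2), -1) = Add(-1, Pow(O, 2)))
Function('s')(Y) = Mul(24, Pow(Y, 2)) (Function('s')(Y) = Mul(Add(-1, Pow(-5, 2)), Pow(Y, 2)) = Mul(Add(-1, 25), Pow(Y, 2)) = Mul(24, Pow(Y, 2)))
Function('Q')(v) = Rational(1, 227) (Function('Q')(v) = Pow(Add(Mul(24, Pow(2, 2)), 131), -1) = Pow(Add(Mul(24, 4), 131), -1) = Pow(Add(96, 131), -1) = Pow(227, -1) = Rational(1, 227))
Add(Function('Q')(144), -15793) = Add(Rational(1, 227), -15793) = Rational(-3585010, 227)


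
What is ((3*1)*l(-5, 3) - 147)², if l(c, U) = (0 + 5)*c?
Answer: 49284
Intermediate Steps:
l(c, U) = 5*c
((3*1)*l(-5, 3) - 147)² = ((3*1)*(5*(-5)) - 147)² = (3*(-25) - 147)² = (-75 - 147)² = (-222)² = 49284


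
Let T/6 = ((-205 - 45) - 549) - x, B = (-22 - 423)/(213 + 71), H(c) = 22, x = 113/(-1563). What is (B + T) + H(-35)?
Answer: -706251869/147964 ≈ -4773.1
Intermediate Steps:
x = -113/1563 (x = 113*(-1/1563) = -113/1563 ≈ -0.072297)
B = -445/284 ≈ -1.5669
T = -2497448/521 (T = 6*(((-205 - 45) - 549) - 1*(-113/1563)) = 6*((-250 - 549) + 113/1563) = 6*(-799 + 113/1563) = 6*(-1248724/1563) = -2497448/521 ≈ -4793.6)
(B + T) + H(-35) = (-445/284 - 2497448/521) + 22 = -709507077/147964 + 22 = -706251869/147964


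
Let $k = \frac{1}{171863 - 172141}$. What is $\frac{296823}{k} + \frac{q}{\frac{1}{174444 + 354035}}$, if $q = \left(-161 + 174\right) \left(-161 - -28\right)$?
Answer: $-996256985$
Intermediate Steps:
$q = -1729$ ($q = 13 \left(-161 + 28\right) = 13 \left(-133\right) = -1729$)
$k = - \frac{1}{278}$ ($k = \frac{1}{-278} = - \frac{1}{278} \approx -0.0035971$)
$\frac{296823}{k} + \frac{q}{\frac{1}{174444 + 354035}} = \frac{296823}{- \frac{1}{278}} - \frac{1729}{\frac{1}{174444 + 354035}} = 296823 \left(-278\right) - \frac{1729}{\frac{1}{528479}} = -82516794 - 1729 \frac{1}{\frac{1}{528479}} = -82516794 - 913740191 = -996256985$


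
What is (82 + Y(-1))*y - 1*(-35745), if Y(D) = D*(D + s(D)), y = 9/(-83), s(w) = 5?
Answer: 2966133/83 ≈ 35737.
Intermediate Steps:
y = -9/83 (y = 9*(-1/83) = -9/83 ≈ -0.10843)
Y(D) = D*(5 + D) (Y(D) = D*(D + 5) = D*(5 + D))
(82 + Y(-1))*y - 1*(-35745) = (82 - (5 - 1))*(-9/83) - 1*(-35745) = (82 - 1*4)*(-9/83) + 35745 = (82 - 4)*(-9/83) + 35745 = 78*(-9/83) + 35745 = -702/83 + 35745 = 2966133/83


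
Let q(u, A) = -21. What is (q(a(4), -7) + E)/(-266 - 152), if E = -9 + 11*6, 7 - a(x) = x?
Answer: -18/209 ≈ -0.086124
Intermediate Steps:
a(x) = 7 - x
E = 57 (E = -9 + 66 = 57)
(q(a(4), -7) + E)/(-266 - 152) = (-21 + 57)/(-266 - 152) = 36/(-418) = 36*(-1/418) = -18/209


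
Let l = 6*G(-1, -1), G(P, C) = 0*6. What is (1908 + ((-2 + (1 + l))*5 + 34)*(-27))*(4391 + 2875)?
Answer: 8174250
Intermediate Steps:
G(P, C) = 0
l = 0 (l = 6*0 = 0)
(1908 + ((-2 + (1 + l))*5 + 34)*(-27))*(4391 + 2875) = (1908 + ((-2 + (1 + 0))*5 + 34)*(-27))*(4391 + 2875) = (1908 + ((-2 + 1)*5 + 34)*(-27))*7266 = (1908 + (-1*5 + 34)*(-27))*7266 = (1908 + (-5 + 34)*(-27))*7266 = (1908 + 29*(-27))*7266 = (1908 - 783)*7266 = 1125*7266 = 8174250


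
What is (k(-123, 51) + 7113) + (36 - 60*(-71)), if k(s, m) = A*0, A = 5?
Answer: 11409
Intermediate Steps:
k(s, m) = 0 (k(s, m) = 5*0 = 0)
(k(-123, 51) + 7113) + (36 - 60*(-71)) = (0 + 7113) + (36 - 60*(-71)) = 7113 + (36 + 4260) = 7113 + 4296 = 11409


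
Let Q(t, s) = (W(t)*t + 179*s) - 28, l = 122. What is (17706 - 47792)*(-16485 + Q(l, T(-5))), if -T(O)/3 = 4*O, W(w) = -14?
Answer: 225073366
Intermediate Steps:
T(O) = -12*O
Q(t, s) = -28 - 14*t + 179*s (Q(t, s) = (-14*t + 179*s) - 28 = -28 - 14*t + 179*s)
(17706 - 47792)*(-16485 + Q(l, T(-5))) = (17706 - 47792)*(-16485 + (-28 - 14*122 + 179*(-12*(-5)))) = -30086*(-16485 + (-28 - 1708 + 179*60)) = -30086*(-16485 + (-28 - 1708 + 10740)) = -30086*(-16485 + 9004) = -30086*(-7481) = 225073366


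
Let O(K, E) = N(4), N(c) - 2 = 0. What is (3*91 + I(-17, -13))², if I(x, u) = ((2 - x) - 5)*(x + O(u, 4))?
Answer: 3969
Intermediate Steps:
N(c) = 2 (N(c) = 2 + 0 = 2)
O(K, E) = 2
I(x, u) = (-3 - x)*(2 + x) (I(x, u) = ((2 - x) - 5)*(x + 2) = (-3 - x)*(2 + x))
(3*91 + I(-17, -13))² = (3*91 + (-6 - 1*(-17)² - 5*(-17)))² = (273 + (-6 - 1*289 + 85))² = (273 + (-6 - 289 + 85))² = (273 - 210)² = 63² = 3969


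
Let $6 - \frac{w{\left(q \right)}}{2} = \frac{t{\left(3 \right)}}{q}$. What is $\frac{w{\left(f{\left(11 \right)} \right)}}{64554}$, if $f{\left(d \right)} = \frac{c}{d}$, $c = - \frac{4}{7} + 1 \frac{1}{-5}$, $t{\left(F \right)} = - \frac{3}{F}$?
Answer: $- \frac{223}{871479} \approx -0.00025589$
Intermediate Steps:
$c = - \frac{27}{35}$ ($c = \left(-4\right) \frac{1}{7} + 1 \left(- \frac{1}{5}\right) = - \frac{4}{7} - \frac{1}{5} = - \frac{27}{35} \approx -0.77143$)
$f{\left(d \right)} = - \frac{27}{35 d}$
$w{\left(q \right)} = 12 + \frac{2}{q}$ ($w{\left(q \right)} = 12 - 2 \frac{\left(-3\right) \frac{1}{3}}{q} = 12 - 2 \left(- \frac{1}{q}\right) = 12 + \frac{2}{q}$)
$\frac{w{\left(f{\left(11 \right)} \right)}}{64554} = \frac{12 + \frac{2}{\left(- \frac{27}{35}\right) \frac{1}{11}}}{64554} = \left(12 + \frac{2}{\left(- \frac{27}{35}\right) \frac{1}{11}}\right) \frac{1}{64554} = \left(12 + \frac{2}{- \frac{27}{385}}\right) \frac{1}{64554} = \left(12 + 2 \left(- \frac{385}{27}\right)\right) \frac{1}{64554} = \left(12 - \frac{770}{27}\right) \frac{1}{64554} = \left(- \frac{446}{27}\right) \frac{1}{64554} = - \frac{223}{871479}$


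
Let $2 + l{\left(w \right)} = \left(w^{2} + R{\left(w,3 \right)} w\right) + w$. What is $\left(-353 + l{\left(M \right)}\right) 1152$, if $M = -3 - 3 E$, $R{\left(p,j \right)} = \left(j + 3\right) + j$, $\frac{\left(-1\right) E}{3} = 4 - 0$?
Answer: $1225728$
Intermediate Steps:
$E = -12$ ($E = - 3 \left(4 - 0\right) = - 3 \left(4 + 0\right) = \left(-3\right) 4 = -12$)
$R{\left(p,j \right)} = 3 + 2 j$ ($R{\left(p,j \right)} = \left(3 + j\right) + j = 3 + 2 j$)
$M = 33$ ($M = -3 - -36 = -3 + 36 = 33$)
$l{\left(w \right)} = -2 + w^{2} + 10 w$ ($l{\left(w \right)} = -2 + \left(\left(w^{2} + \left(3 + 2 \cdot 3\right) w\right) + w\right) = -2 + \left(\left(w^{2} + \left(3 + 6\right) w\right) + w\right) = -2 + \left(\left(w^{2} + 9 w\right) + w\right) = -2 + \left(w^{2} + 10 w\right) = -2 + w^{2} + 10 w$)
$\left(-353 + l{\left(M \right)}\right) 1152 = \left(-353 + \left(-2 + 33^{2} + 10 \cdot 33\right)\right) 1152 = \left(-353 + \left(-2 + 1089 + 330\right)\right) 1152 = \left(-353 + 1417\right) 1152 = 1064 \cdot 1152 = 1225728$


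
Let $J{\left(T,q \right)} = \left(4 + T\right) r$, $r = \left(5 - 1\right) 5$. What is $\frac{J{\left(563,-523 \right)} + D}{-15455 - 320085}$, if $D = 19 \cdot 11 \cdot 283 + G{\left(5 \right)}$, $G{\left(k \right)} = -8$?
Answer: $- \frac{70479}{335540} \approx -0.21005$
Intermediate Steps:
$r = 20$ ($r = 4 \cdot 5 = 20$)
$J{\left(T,q \right)} = 80 + 20 T$ ($J{\left(T,q \right)} = \left(4 + T\right) 20 = 80 + 20 T$)
$D = 59139$ ($D = 19 \cdot 11 \cdot 283 - 8 = 209 \cdot 283 - 8 = 59147 - 8 = 59139$)
$\frac{J{\left(563,-523 \right)} + D}{-15455 - 320085} = \frac{\left(80 + 20 \cdot 563\right) + 59139}{-15455 - 320085} = \frac{\left(80 + 11260\right) + 59139}{-335540} = \left(11340 + 59139\right) \left(- \frac{1}{335540}\right) = 70479 \left(- \frac{1}{335540}\right) = - \frac{70479}{335540}$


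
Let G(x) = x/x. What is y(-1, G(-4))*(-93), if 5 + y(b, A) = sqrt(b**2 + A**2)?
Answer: 465 - 93*sqrt(2) ≈ 333.48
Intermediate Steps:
G(x) = 1
y(b, A) = -5 + sqrt(A**2 + b**2) (y(b, A) = -5 + sqrt(b**2 + A**2) = -5 + sqrt(A**2 + b**2))
y(-1, G(-4))*(-93) = (-5 + sqrt(1**2 + (-1)**2))*(-93) = (-5 + sqrt(1 + 1))*(-93) = (-5 + sqrt(2))*(-93) = 465 - 93*sqrt(2)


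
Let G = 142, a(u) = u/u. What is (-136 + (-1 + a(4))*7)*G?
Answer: -19312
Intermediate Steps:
a(u) = 1
(-136 + (-1 + a(4))*7)*G = (-136 + (-1 + 1)*7)*142 = (-136 + 0*7)*142 = (-136 + 0)*142 = -136*142 = -19312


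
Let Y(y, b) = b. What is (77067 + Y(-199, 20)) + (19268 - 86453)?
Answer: 9902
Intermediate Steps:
(77067 + Y(-199, 20)) + (19268 - 86453) = (77067 + 20) + (19268 - 86453) = 77087 - 67185 = 9902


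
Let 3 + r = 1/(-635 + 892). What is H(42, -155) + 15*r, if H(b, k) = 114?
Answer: 17748/257 ≈ 69.058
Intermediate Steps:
r = -770/257 (r = -3 + 1/(-635 + 892) = -3 + 1/257 = -770/257 ≈ -2.9961)
H(42, -155) + 15*r = 114 + 15*(-770/257) = 114 - 11550/257 = 17748/257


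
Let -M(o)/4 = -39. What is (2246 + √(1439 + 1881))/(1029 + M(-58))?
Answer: 2246/1185 + 2*√830/1185 ≈ 1.9440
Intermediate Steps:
M(o) = 156 (M(o) = -4*(-39) = 156)
(2246 + √(1439 + 1881))/(1029 + M(-58)) = (2246 + √(1439 + 1881))/(1029 + 156) = (2246 + √3320)/1185 = (2246 + 2*√830)*(1/1185) = 2246/1185 + 2*√830/1185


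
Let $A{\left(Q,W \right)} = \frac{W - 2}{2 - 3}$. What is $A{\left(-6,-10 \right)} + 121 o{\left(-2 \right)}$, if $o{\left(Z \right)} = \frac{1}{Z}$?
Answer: $- \frac{97}{2} \approx -48.5$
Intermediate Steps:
$A{\left(Q,W \right)} = 2 - W$ ($A{\left(Q,W \right)} = \frac{-2 + W}{-1} = \left(-2 + W\right) \left(-1\right) = 2 - W$)
$A{\left(-6,-10 \right)} + 121 o{\left(-2 \right)} = \left(2 - -10\right) + \frac{121}{-2} = \left(2 + 10\right) + 121 \left(- \frac{1}{2}\right) = 12 - \frac{121}{2} = - \frac{97}{2}$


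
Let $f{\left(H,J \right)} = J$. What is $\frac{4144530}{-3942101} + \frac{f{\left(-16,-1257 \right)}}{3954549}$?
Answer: $- \frac{5464900729309}{5196410522483} \approx -1.0517$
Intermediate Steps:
$\frac{4144530}{-3942101} + \frac{f{\left(-16,-1257 \right)}}{3954549} = \frac{4144530}{-3942101} - \frac{1257}{3954549} = 4144530 \left(- \frac{1}{3942101}\right) - \frac{419}{1318183} = - \frac{4144530}{3942101} - \frac{419}{1318183} = - \frac{5464900729309}{5196410522483}$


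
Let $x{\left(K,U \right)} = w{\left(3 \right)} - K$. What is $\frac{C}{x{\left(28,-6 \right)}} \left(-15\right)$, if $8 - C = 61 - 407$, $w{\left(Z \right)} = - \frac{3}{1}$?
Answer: $\frac{5310}{31} \approx 171.29$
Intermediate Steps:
$w{\left(Z \right)} = -3$ ($w{\left(Z \right)} = \left(-3\right) 1 = -3$)
$C = 354$ ($C = 8 - \left(61 - 407\right) = 8 - -346 = 8 + 346 = 354$)
$x{\left(K,U \right)} = -3 - K$
$\frac{C}{x{\left(28,-6 \right)}} \left(-15\right) = \frac{354}{-3 - 28} \left(-15\right) = \frac{354}{-31} \left(-15\right) = 354 \left(- \frac{1}{31}\right) \left(-15\right) = \left(- \frac{354}{31}\right) \left(-15\right) = \frac{5310}{31}$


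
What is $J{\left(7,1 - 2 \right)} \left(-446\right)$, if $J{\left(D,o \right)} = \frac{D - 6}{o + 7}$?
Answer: $- \frac{223}{3} \approx -74.333$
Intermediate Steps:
$J{\left(D,o \right)} = \frac{-6 + D}{7 + o}$
$J{\left(7,1 - 2 \right)} \left(-446\right) = \frac{-6 + 7}{7 + \left(1 - 2\right)} \left(-446\right) = \frac{1}{7 + \left(1 - 2\right)} 1 \left(-446\right) = \frac{1}{7 - 1} \cdot 1 \left(-446\right) = \frac{1}{6} \cdot 1 \left(-446\right) = \frac{1}{6} \left(-446\right) = - \frac{223}{3}$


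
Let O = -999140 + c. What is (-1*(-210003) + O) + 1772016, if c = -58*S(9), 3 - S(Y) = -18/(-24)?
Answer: 1965497/2 ≈ 9.8275e+5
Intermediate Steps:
S(Y) = 9/4 (S(Y) = 3 - (-18)/(-24) = 3 - (-18)*(-1)/24 = 3 - 1*¾ = 3 - ¾ = 9/4)
c = -261/2 (c = -58*9/4 = -261/2 ≈ -130.50)
O = -1998541/2 (O = -999140 - 261/2 = -1998541/2 ≈ -9.9927e+5)
(-1*(-210003) + O) + 1772016 = (-1*(-210003) - 1998541/2) + 1772016 = (210003 - 1998541/2) + 1772016 = -1578535/2 + 1772016 = 1965497/2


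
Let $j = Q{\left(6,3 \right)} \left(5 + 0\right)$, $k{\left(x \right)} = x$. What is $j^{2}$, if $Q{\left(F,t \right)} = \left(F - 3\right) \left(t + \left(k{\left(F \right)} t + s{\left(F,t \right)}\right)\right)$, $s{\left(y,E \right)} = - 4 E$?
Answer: $18225$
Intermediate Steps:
$Q{\left(F,t \right)} = \left(-3 + F\right) \left(- 3 t + F t\right)$ ($Q{\left(F,t \right)} = \left(F - 3\right) \left(t + \left(F t - 4 t\right)\right) = \left(-3 + F\right) \left(t + \left(- 4 t + F t\right)\right) = \left(-3 + F\right) \left(- 3 t + F t\right)$)
$j = 135$ ($j = 3 \left(9 + 6^{2} - 36\right) \left(5 + 0\right) = 3 \left(9 + 36 - 36\right) 5 = 3 \cdot 9 \cdot 5 = 27 \cdot 5 = 135$)
$j^{2} = 135^{2} = 18225$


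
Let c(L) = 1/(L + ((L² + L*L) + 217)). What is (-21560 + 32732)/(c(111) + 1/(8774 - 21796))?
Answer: -908170036620/2987 ≈ -3.0404e+8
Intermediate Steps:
c(L) = 1/(217 + L + 2*L²) (c(L) = 1/(L + ((L² + L²) + 217)) = 1/(L + (2*L² + 217)) = 1/(L + (217 + 2*L²)) = 1/(217 + L + 2*L²))
(-21560 + 32732)/(c(111) + 1/(8774 - 21796)) = (-21560 + 32732)/(1/(217 + 111 + 2*111²) + 1/(8774 - 21796)) = 11172/(1/(217 + 111 + 2*12321) + 1/(-13022)) = 11172/(1/(217 + 111 + 24642) - 1/13022) = 11172/(1/24970 - 1/13022) = 11172/(-2987/81289835) = 11172*(-81289835/2987) = -908170036620/2987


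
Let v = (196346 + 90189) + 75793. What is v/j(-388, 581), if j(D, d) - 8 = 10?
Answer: 60388/3 ≈ 20129.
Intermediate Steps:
j(D, d) = 18 (j(D, d) = 8 + 10 = 18)
v = 362328 (v = 286535 + 75793 = 362328)
v/j(-388, 581) = 362328/18 = 362328*(1/18) = 60388/3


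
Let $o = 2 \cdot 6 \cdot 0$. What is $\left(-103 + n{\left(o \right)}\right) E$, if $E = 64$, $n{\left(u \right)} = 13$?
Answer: $-5760$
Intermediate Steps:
$o = 0$ ($o = 12 \cdot 0 = 0$)
$\left(-103 + n{\left(o \right)}\right) E = \left(-103 + 13\right) 64 = \left(-90\right) 64 = -5760$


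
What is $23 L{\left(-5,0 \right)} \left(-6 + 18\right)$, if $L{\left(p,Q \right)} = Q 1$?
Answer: $0$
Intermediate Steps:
$L{\left(p,Q \right)} = Q$
$23 L{\left(-5,0 \right)} \left(-6 + 18\right) = 23 \cdot 0 \left(-6 + 18\right) = 0 \cdot 12 = 0$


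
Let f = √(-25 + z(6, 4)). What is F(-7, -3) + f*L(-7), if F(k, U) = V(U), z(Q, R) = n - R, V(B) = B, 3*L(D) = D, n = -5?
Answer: -3 - 7*I*√34/3 ≈ -3.0 - 13.606*I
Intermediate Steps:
L(D) = D/3
z(Q, R) = -5 - R
F(k, U) = U
f = I*√34 (f = √(-25 + (-5 - 1*4)) = √(-25 + (-5 - 4)) = √(-25 - 9) = √(-34) = I*√34 ≈ 5.8309*I)
F(-7, -3) + f*L(-7) = -3 + (I*√34)*((⅓)*(-7)) = -3 + (I*√34)*(-7/3) = -3 - 7*I*√34/3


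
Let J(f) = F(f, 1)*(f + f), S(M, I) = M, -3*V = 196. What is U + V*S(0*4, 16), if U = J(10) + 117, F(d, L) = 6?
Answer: 237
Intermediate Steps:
V = -196/3 (V = -⅓*196 = -196/3 ≈ -65.333)
J(f) = 12*f (J(f) = 6*(f + f) = 6*(2*f) = 12*f)
U = 237 (U = 12*10 + 117 = 120 + 117 = 237)
U + V*S(0*4, 16) = 237 - 0*4 = 237 - 196/3*0 = 237 + 0 = 237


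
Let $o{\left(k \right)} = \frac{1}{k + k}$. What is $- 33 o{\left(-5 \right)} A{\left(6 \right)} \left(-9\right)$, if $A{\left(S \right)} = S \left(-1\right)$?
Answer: $\frac{891}{5} \approx 178.2$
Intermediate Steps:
$A{\left(S \right)} = - S$
$o{\left(k \right)} = \frac{1}{2 k}$
$- 33 o{\left(-5 \right)} A{\left(6 \right)} \left(-9\right) = - 33 \frac{1}{2 \left(-5\right)} \left(\left(-1\right) 6\right) \left(-9\right) = - 33 \cdot \frac{1}{2} \left(- \frac{1}{5}\right) \left(-6\right) \left(-9\right) = - 33 \left(- \frac{1}{10}\right) \left(-6\right) \left(-9\right) = - 33 \cdot \frac{3}{5} \left(-9\right) = \left(-33\right) \left(- \frac{27}{5}\right) = \frac{891}{5}$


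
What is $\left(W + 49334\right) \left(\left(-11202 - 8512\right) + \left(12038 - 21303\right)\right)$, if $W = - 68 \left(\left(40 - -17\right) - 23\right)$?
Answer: $-1362650538$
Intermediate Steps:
$W = -2312$ ($W = - 68 \left(\left(40 + 17\right) - 23\right) = - 68 \left(57 - 23\right) = \left(-68\right) 34 = -2312$)
$\left(W + 49334\right) \left(\left(-11202 - 8512\right) + \left(12038 - 21303\right)\right) = \left(-2312 + 49334\right) \left(\left(-11202 - 8512\right) + \left(12038 - 21303\right)\right) = 47022 \left(\left(-11202 - 8512\right) - 9265\right) = 47022 \left(-19714 - 9265\right) = 47022 \left(-28979\right) = -1362650538$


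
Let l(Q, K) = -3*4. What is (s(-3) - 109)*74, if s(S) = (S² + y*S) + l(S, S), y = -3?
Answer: -7622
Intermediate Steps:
l(Q, K) = -12
s(S) = -12 + S² - 3*S (s(S) = (S² - 3*S) - 12 = -12 + S² - 3*S)
(s(-3) - 109)*74 = ((-12 + (-3)² - 3*(-3)) - 109)*74 = ((-12 + 9 + 9) - 109)*74 = (6 - 109)*74 = -103*74 = -7622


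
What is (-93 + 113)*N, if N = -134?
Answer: -2680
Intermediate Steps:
(-93 + 113)*N = (-93 + 113)*(-134) = 20*(-134) = -2680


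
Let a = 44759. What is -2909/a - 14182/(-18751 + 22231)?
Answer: -322447729/77880660 ≈ -4.1403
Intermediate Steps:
-2909/a - 14182/(-18751 + 22231) = -2909/44759 - 14182/(-18751 + 22231) = -2909*1/44759 - 14182/3480 = -2909/44759 - 14182*1/3480 = -2909/44759 - 7091/1740 = -322447729/77880660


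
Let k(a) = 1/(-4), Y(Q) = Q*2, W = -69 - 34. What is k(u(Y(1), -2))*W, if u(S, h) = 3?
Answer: 103/4 ≈ 25.750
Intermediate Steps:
W = -103
Y(Q) = 2*Q
k(a) = -1/4
k(u(Y(1), -2))*W = -1/4*(-103) = 103/4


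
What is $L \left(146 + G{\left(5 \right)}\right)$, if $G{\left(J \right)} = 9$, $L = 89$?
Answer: $13795$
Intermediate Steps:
$L \left(146 + G{\left(5 \right)}\right) = 89 \left(146 + 9\right) = 89 \cdot 155 = 13795$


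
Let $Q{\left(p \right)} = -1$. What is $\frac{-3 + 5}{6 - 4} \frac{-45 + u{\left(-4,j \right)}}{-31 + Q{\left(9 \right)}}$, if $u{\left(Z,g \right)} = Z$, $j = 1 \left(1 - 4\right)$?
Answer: $\frac{49}{32} \approx 1.5313$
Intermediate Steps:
$j = -3$ ($j = 1 \left(-3\right) = -3$)
$\frac{-3 + 5}{6 - 4} \frac{-45 + u{\left(-4,j \right)}}{-31 + Q{\left(9 \right)}} = \frac{-3 + 5}{6 - 4} \frac{-45 - 4}{-31 - 1} = \frac{2}{2} \left(- \frac{49}{-32}\right) = 2 \cdot \frac{1}{2} \left(\left(-49\right) \left(- \frac{1}{32}\right)\right) = 1 \cdot \frac{49}{32} = \frac{49}{32}$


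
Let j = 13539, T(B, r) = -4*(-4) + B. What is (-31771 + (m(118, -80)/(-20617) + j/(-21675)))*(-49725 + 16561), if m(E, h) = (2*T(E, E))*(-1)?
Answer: 156952946835040544/148957825 ≈ 1.0537e+9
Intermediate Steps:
T(B, r) = 16 + B
m(E, h) = -32 - 2*E (m(E, h) = (2*(16 + E))*(-1) = (32 + 2*E)*(-1) = -32 - 2*E)
(-31771 + (m(118, -80)/(-20617) + j/(-21675)))*(-49725 + 16561) = (-31771 + ((-32 - 2*118)/(-20617) + 13539/(-21675)))*(-49725 + 16561) = (-31771 + ((-32 - 236)*(-1/20617) + 13539*(-1/21675)))*(-33164) = (-31771 + (-268*(-1/20617) - 4513/7225))*(-33164) = (-31771 + (268/20617 - 4513/7225))*(-33164) = (-31771 - 91108221/148957825)*(-33164) = -4732630166296/148957825*(-33164) = 156952946835040544/148957825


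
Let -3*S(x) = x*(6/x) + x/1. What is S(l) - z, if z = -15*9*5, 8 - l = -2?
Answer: 2009/3 ≈ 669.67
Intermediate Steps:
l = 10 (l = 8 - 1*(-2) = 8 + 2 = 10)
S(x) = -2 - x/3 (S(x) = -(x*(6/x) + x/1)/3 = -(6 + x*1)/3 = -(6 + x)/3 = -2 - x/3)
z = -675 (z = -135*5 = -675)
S(l) - z = (-2 - ⅓*10) - 1*(-675) = (-2 - 10/3) + 675 = -16/3 + 675 = 2009/3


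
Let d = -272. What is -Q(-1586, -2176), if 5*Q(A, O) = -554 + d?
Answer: 826/5 ≈ 165.20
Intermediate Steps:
Q(A, O) = -826/5 (Q(A, O) = (-554 - 272)/5 = (⅕)*(-826) = -826/5)
-Q(-1586, -2176) = -1*(-826/5) = 826/5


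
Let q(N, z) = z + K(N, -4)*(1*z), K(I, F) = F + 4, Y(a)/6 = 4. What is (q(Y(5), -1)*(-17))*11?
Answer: 187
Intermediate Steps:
Y(a) = 24 (Y(a) = 6*4 = 24)
K(I, F) = 4 + F
q(N, z) = z (q(N, z) = z + (4 - 4)*(1*z) = z + 0*z = z + 0 = z)
(q(Y(5), -1)*(-17))*11 = -1*(-17)*11 = 17*11 = 187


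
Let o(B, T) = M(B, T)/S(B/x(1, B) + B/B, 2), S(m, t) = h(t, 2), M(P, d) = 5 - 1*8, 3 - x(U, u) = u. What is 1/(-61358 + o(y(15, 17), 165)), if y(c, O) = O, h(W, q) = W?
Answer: -2/122719 ≈ -1.6297e-5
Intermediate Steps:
x(U, u) = 3 - u
M(P, d) = -3 (M(P, d) = 5 - 8 = -3)
S(m, t) = t
o(B, T) = -3/2
1/(-61358 + o(y(15, 17), 165)) = 1/(-61358 - 3/2) = 1/(-122719/2) = -2/122719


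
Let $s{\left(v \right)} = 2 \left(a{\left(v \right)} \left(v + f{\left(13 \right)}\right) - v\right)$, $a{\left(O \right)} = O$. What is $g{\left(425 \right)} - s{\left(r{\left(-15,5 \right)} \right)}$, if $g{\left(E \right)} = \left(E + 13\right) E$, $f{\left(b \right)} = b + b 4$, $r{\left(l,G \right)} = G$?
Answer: $185460$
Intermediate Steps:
$f{\left(b \right)} = 5 b$ ($f{\left(b \right)} = b + 4 b = 5 b$)
$g{\left(E \right)} = E \left(13 + E\right)$ ($g{\left(E \right)} = \left(13 + E\right) E = E \left(13 + E\right)$)
$s{\left(v \right)} = - 2 v + 2 v \left(65 + v\right)$ ($s{\left(v \right)} = 2 \left(v \left(v + 5 \cdot 13\right) - v\right) = 2 \left(v \left(v + 65\right) - v\right) = 2 \left(v \left(65 + v\right) - v\right) = 2 \left(- v + v \left(65 + v\right)\right) = - 2 v + 2 v \left(65 + v\right)$)
$g{\left(425 \right)} - s{\left(r{\left(-15,5 \right)} \right)} = 425 \left(13 + 425\right) - 2 \cdot 5 \left(64 + 5\right) = 425 \cdot 438 - 2 \cdot 5 \cdot 69 = 186150 - 690 = 185460$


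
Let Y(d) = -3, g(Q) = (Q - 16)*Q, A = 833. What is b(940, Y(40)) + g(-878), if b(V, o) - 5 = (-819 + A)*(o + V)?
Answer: 798055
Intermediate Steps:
g(Q) = Q*(-16 + Q) (g(Q) = (-16 + Q)*Q = Q*(-16 + Q))
b(V, o) = 5 + 14*V + 14*o (b(V, o) = 5 + (-819 + 833)*(o + V) = 5 + 14*(V + o) = 5 + (14*V + 14*o) = 5 + 14*V + 14*o)
b(940, Y(40)) + g(-878) = (5 + 14*940 + 14*(-3)) - 878*(-16 - 878) = (5 + 13160 - 42) - 878*(-894) = 13123 + 784932 = 798055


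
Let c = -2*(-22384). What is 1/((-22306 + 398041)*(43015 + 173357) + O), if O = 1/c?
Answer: 44768/3639572744146561 ≈ 1.2300e-11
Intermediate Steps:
c = 44768
O = 1/44768 ≈ 2.2337e-5
1/((-22306 + 398041)*(43015 + 173357) + O) = 1/((-22306 + 398041)*(43015 + 173357) + 1/44768) = 1/(375735*216372 + 1/44768) = 1/(81298533420 + 1/44768) = 1/(3639572744146561/44768) = 44768/3639572744146561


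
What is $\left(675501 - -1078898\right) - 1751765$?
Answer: $2634$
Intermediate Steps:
$\left(675501 - -1078898\right) - 1751765 = \left(675501 + 1078898\right) - 1751765 = 1754399 - 1751765 = 2634$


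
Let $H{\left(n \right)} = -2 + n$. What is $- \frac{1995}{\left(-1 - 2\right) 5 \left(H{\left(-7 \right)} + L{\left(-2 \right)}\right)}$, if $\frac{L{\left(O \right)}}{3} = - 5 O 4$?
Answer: $\frac{133}{111} \approx 1.1982$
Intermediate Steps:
$L{\left(O \right)} = - 60 O$ ($L{\left(O \right)} = 3 - 5 O 4 = 3 \left(- 20 O\right) = - 60 O$)
$- \frac{1995}{\left(-1 - 2\right) 5 \left(H{\left(-7 \right)} + L{\left(-2 \right)}\right)} = - \frac{1995}{\left(-1 - 2\right) 5 \left(\left(-2 - 7\right) - -120\right)} = - \frac{1995}{\left(-3\right) 5 \left(-9 + 120\right)} = - \frac{1995}{\left(-15\right) 111} = - \frac{1995}{-1665} = \left(-1995\right) \left(- \frac{1}{1665}\right) = \frac{133}{111}$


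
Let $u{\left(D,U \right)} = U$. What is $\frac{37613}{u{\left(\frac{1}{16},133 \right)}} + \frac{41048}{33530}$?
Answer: $\frac{90473091}{318535} \approx 284.03$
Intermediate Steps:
$\frac{37613}{u{\left(\frac{1}{16},133 \right)}} + \frac{41048}{33530} = \frac{37613}{133} + \frac{41048}{33530} = 37613 \cdot \frac{1}{133} + 41048 \cdot \frac{1}{33530} = \frac{37613}{133} + \frac{2932}{2395} = \frac{90473091}{318535}$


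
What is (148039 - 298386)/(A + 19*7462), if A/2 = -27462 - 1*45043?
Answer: 150347/3232 ≈ 46.518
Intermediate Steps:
A = -145010 (A = 2*(-27462 - 1*45043) = 2*(-27462 - 45043) = 2*(-72505) = -145010)
(148039 - 298386)/(A + 19*7462) = (148039 - 298386)/(-145010 + 19*7462) = -150347/(-145010 + 141778) = -150347/(-3232) = -150347*(-1/3232) = 150347/3232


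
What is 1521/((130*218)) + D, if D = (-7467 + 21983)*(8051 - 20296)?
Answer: -387491555483/2180 ≈ -1.7775e+8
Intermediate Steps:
D = -177748420 (D = 14516*(-12245) = -177748420)
1521/((130*218)) + D = 1521/((130*218)) - 177748420 = 1521/28340 - 177748420 = 1521*(1/28340) - 177748420 = 117/2180 - 177748420 = -387491555483/2180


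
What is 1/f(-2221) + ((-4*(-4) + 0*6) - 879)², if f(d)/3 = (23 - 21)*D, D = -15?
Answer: 67029209/90 ≈ 7.4477e+5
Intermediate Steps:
f(d) = -90 (f(d) = 3*((23 - 21)*(-15)) = 3*(2*(-15)) = 3*(-30) = -90)
1/f(-2221) + ((-4*(-4) + 0*6) - 879)² = 1/(-90) + ((-4*(-4) + 0*6) - 879)² = -1/90 + ((16 + 0) - 879)² = -1/90 + (16 - 879)² = -1/90 + (-863)² = -1/90 + 744769 = 67029209/90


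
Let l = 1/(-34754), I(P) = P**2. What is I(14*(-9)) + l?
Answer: 551754503/34754 ≈ 15876.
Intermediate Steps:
l = -1/34754 ≈ -2.8774e-5
I(14*(-9)) + l = (14*(-9))**2 - 1/34754 = (-126)**2 - 1/34754 = 15876 - 1/34754 = 551754503/34754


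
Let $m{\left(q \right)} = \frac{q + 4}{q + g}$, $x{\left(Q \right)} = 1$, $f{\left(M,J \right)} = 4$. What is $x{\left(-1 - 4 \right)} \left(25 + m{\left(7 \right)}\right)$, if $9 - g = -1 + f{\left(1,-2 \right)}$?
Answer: $\frac{336}{13} \approx 25.846$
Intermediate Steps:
$g = 6$ ($g = 9 - \left(-1 + 4\right) = 9 - 3 = 6$)
$m{\left(q \right)} = \frac{4 + q}{6 + q}$ ($m{\left(q \right)} = \frac{q + 4}{q + 6} = \frac{4 + q}{6 + q}$)
$x{\left(-1 - 4 \right)} \left(25 + m{\left(7 \right)}\right) = 1 \left(25 + \frac{4 + 7}{6 + 7}\right) = 1 \left(25 + \frac{1}{13} \cdot 11\right) = 1 \left(25 + \frac{11}{13}\right) = 1 \cdot \frac{336}{13} = \frac{336}{13}$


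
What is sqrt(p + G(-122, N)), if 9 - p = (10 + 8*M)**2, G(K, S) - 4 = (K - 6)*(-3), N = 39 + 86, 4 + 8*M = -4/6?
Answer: sqrt(3317)/3 ≈ 19.198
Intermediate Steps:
M = -7/12 (M = -1/2 + (-4/6)/8 = -1/2 + (-4*1/6)/8 = -1/2 + (1/8)*(-2/3) = -1/2 - 1/12 = -7/12 ≈ -0.58333)
N = 125
G(K, S) = 22 - 3*K (G(K, S) = 4 + (K - 6)*(-3) = 4 + (-6 + K)*(-3) = 4 + (18 - 3*K) = 22 - 3*K)
p = -175/9 (p = 9 - (10 + 8*(-7/12))**2 = 9 - (10 - 14/3)**2 = 9 - (16/3)**2 = 9 - 1*256/9 = 9 - 256/9 = -175/9 ≈ -19.444)
sqrt(p + G(-122, N)) = sqrt(-175/9 + (22 - 3*(-122))) = sqrt(-175/9 + (22 + 366)) = sqrt(-175/9 + 388) = sqrt(3317/9) = sqrt(3317)/3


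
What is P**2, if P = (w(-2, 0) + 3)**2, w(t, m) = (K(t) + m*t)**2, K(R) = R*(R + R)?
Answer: 20151121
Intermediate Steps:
K(R) = 2*R**2 (K(R) = R*(2*R) = 2*R**2)
w(t, m) = (2*t**2 + m*t)**2
P = 4489 (P = ((-2)**2*(0 + 2*(-2))**2 + 3)**2 = (4*(0 - 4)**2 + 3)**2 = (4*(-4)**2 + 3)**2 = (4*16 + 3)**2 = (64 + 3)**2 = 67**2 = 4489)
P**2 = 4489**2 = 20151121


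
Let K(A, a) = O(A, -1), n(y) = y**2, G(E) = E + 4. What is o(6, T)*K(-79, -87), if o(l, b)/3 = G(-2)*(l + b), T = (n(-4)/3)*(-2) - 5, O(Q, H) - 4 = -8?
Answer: 232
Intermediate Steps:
O(Q, H) = -4 (O(Q, H) = 4 - 8 = -4)
G(E) = 4 + E
T = -47/3 (T = ((-4)**2/3)*(-2) - 5 = (16*(1/3))*(-2) - 5 = (16/3)*(-2) - 5 = -32/3 - 5 = -47/3 ≈ -15.667)
K(A, a) = -4
o(l, b) = 6*b + 6*l (o(l, b) = 3*((4 - 2)*(l + b)) = 3*(2*(b + l)) = 3*(2*b + 2*l) = 6*b + 6*l)
o(6, T)*K(-79, -87) = (6*(-47/3) + 6*6)*(-4) = (-94 + 36)*(-4) = -58*(-4) = 232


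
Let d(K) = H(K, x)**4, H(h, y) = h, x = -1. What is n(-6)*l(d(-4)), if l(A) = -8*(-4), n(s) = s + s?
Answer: -384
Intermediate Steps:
n(s) = 2*s
d(K) = K**4
l(A) = 32 (l(A) = -2*(-16) = 32)
n(-6)*l(d(-4)) = (2*(-6))*32 = -12*32 = -384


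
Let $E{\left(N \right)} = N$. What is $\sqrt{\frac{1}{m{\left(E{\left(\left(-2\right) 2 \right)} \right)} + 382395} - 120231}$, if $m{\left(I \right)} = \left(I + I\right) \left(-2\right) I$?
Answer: $\frac{2 i \sqrt{4393751528112565}}{382331} \approx 346.74 i$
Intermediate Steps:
$m{\left(I \right)} = - 4 I^{2}$ ($m{\left(I \right)} = 2 I \left(-2\right) I = - 4 I I = - 4 I^{2}$)
$\sqrt{\frac{1}{m{\left(E{\left(\left(-2\right) 2 \right)} \right)} + 382395} - 120231} = \sqrt{\frac{1}{- 4 \left(\left(-2\right) 2\right)^{2} + 382395} - 120231} = \sqrt{\frac{1}{- 4 \left(-4\right)^{2} + 382395} - 120231} = \sqrt{\frac{1}{\left(-4\right) 16 + 382395} - 120231} = \sqrt{\frac{1}{-64 + 382395} - 120231} = \sqrt{\frac{1}{382331} - 120231} = \sqrt{- \frac{45968038460}{382331}} = \frac{2 i \sqrt{4393751528112565}}{382331}$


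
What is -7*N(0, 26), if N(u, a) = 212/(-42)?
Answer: 106/3 ≈ 35.333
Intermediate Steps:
N(u, a) = -106/21 (N(u, a) = 212*(-1/42) = -106/21)
-7*N(0, 26) = -7*(-106/21) = 106/3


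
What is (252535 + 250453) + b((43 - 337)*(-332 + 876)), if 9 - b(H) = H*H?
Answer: -25579021099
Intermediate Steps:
b(H) = 9 - H² (b(H) = 9 - H*H = 9 - H²)
(252535 + 250453) + b((43 - 337)*(-332 + 876)) = (252535 + 250453) + (9 - ((43 - 337)*(-332 + 876))²) = 502988 + (9 - (-294*544)²) = 502988 + (9 - 1*(-159936)²) = 502988 + (9 - 1*25579524096) = 502988 + (9 - 25579524096) = 502988 - 25579524087 = -25579021099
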